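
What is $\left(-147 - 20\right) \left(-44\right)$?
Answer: $7348$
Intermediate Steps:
$\left(-147 - 20\right) \left(-44\right) = \left(-167\right) \left(-44\right) = 7348$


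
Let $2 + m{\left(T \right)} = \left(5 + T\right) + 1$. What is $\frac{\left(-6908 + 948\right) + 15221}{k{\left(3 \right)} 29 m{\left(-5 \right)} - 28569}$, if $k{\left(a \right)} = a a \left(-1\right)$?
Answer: $- \frac{441}{1348} \approx -0.32715$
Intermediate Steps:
$m{\left(T \right)} = 4 + T$ ($m{\left(T \right)} = -2 + \left(\left(5 + T\right) + 1\right) = -2 + \left(6 + T\right) = 4 + T$)
$k{\left(a \right)} = - a^{2}$ ($k{\left(a \right)} = a^{2} \left(-1\right) = - a^{2}$)
$\frac{\left(-6908 + 948\right) + 15221}{k{\left(3 \right)} 29 m{\left(-5 \right)} - 28569} = \frac{\left(-6908 + 948\right) + 15221}{- 3^{2} \cdot 29 \left(4 - 5\right) - 28569} = \frac{-5960 + 15221}{\left(-1\right) 9 \cdot 29 \left(-1\right) - 28569} = \frac{9261}{\left(-9\right) 29 \left(-1\right) - 28569} = \frac{9261}{\left(-261\right) \left(-1\right) - 28569} = \frac{9261}{261 - 28569} = \frac{9261}{-28308} = 9261 \left(- \frac{1}{28308}\right) = - \frac{441}{1348}$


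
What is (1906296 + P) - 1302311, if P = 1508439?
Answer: 2112424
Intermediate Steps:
(1906296 + P) - 1302311 = (1906296 + 1508439) - 1302311 = 3414735 - 1302311 = 2112424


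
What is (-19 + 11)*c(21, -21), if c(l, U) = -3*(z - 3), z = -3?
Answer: -144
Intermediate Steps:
c(l, U) = 18 (c(l, U) = -3*(-3 - 3) = -3*(-6) = 18)
(-19 + 11)*c(21, -21) = (-19 + 11)*18 = -8*18 = -144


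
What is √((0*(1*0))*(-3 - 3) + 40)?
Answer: 2*√10 ≈ 6.3246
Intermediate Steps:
√((0*(1*0))*(-3 - 3) + 40) = √((0*0)*(-6) + 40) = √(0*(-6) + 40) = √(0 + 40) = √40 = 2*√10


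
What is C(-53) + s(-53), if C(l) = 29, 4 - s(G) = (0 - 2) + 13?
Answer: 22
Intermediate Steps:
s(G) = -7 (s(G) = 4 - ((0 - 2) + 13) = 4 - (-2 + 13) = 4 - 1*11 = 4 - 11 = -7)
C(-53) + s(-53) = 29 - 7 = 22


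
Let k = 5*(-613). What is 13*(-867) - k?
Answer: -8206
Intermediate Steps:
k = -3065
13*(-867) - k = 13*(-867) - 1*(-3065) = -11271 + 3065 = -8206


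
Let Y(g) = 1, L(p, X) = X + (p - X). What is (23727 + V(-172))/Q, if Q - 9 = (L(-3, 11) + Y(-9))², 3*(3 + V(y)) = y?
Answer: 71000/39 ≈ 1820.5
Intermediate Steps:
L(p, X) = p
V(y) = -3 + y/3
Q = 13 (Q = 9 + (-3 + 1)² = 9 + (-2)² = 9 + 4 = 13)
(23727 + V(-172))/Q = (23727 + (-3 + (⅓)*(-172)))/13 = (23727 + (-3 - 172/3))*(1/13) = (23727 - 181/3)*(1/13) = (71000/3)*(1/13) = 71000/39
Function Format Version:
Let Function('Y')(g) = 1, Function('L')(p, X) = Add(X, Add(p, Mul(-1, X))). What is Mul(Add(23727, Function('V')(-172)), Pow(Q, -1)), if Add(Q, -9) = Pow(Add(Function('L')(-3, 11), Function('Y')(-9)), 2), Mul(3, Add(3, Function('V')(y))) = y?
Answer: Rational(71000, 39) ≈ 1820.5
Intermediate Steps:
Function('L')(p, X) = p
Function('V')(y) = Add(-3, Mul(Rational(1, 3), y))
Q = 13 (Q = Add(9, Pow(Add(-3, 1), 2)) = Add(9, Pow(-2, 2)) = Add(9, 4) = 13)
Mul(Add(23727, Function('V')(-172)), Pow(Q, -1)) = Mul(Add(23727, Add(-3, Mul(Rational(1, 3), -172))), Pow(13, -1)) = Mul(Add(23727, Add(-3, Rational(-172, 3))), Rational(1, 13)) = Mul(Add(23727, Rational(-181, 3)), Rational(1, 13)) = Mul(Rational(71000, 3), Rational(1, 13)) = Rational(71000, 39)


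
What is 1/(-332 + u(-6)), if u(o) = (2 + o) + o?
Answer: -1/342 ≈ -0.0029240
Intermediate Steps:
u(o) = 2 + 2*o
1/(-332 + u(-6)) = 1/(-332 + (2 + 2*(-6))) = 1/(-332 + (2 - 12)) = 1/(-332 - 10) = 1/(-342) = -1/342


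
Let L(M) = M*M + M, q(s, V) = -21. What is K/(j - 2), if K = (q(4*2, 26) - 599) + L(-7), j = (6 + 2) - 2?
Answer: -289/2 ≈ -144.50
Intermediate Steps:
L(M) = M + M² (L(M) = M² + M = M + M²)
j = 6 (j = 8 - 2 = 6)
K = -578 (K = (-21 - 599) - 7*(1 - 7) = -620 - 7*(-6) = -620 + 42 = -578)
K/(j - 2) = -578/(6 - 2) = -578/4 = -578*¼ = -289/2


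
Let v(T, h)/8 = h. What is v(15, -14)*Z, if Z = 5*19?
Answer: -10640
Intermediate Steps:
v(T, h) = 8*h
Z = 95
v(15, -14)*Z = (8*(-14))*95 = -112*95 = -10640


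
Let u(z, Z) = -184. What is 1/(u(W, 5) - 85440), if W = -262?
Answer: -1/85624 ≈ -1.1679e-5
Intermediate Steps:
1/(u(W, 5) - 85440) = 1/(-184 - 85440) = 1/(-85624) = -1/85624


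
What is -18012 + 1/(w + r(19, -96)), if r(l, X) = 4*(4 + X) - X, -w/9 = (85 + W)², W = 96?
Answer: -5315719453/295121 ≈ -18012.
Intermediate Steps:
w = -294849 (w = -9*(85 + 96)² = -9*181² = -9*32761 = -294849)
r(l, X) = 16 + 3*X (r(l, X) = (16 + 4*X) - X = 16 + 3*X)
-18012 + 1/(w + r(19, -96)) = -18012 + 1/(-294849 + (16 + 3*(-96))) = -18012 + 1/(-294849 + (16 - 288)) = -18012 + 1/(-294849 - 272) = -18012 + 1/(-295121) = -18012 - 1/295121 = -5315719453/295121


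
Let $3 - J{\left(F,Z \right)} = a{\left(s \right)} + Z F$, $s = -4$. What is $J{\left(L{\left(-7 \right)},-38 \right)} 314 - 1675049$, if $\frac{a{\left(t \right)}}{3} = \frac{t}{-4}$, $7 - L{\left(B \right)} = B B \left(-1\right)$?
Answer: $-1006857$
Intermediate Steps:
$L{\left(B \right)} = 7 + B^{2}$ ($L{\left(B \right)} = 7 - B B \left(-1\right) = 7 - B \left(- B\right) = 7 - - B^{2} = 7 + B^{2}$)
$a{\left(t \right)} = - \frac{3 t}{4}$ ($a{\left(t \right)} = 3 \frac{t}{-4} = 3 t \left(- \frac{1}{4}\right) = 3 \left(- \frac{t}{4}\right) = - \frac{3 t}{4}$)
$J{\left(F,Z \right)} = - F Z$ ($J{\left(F,Z \right)} = 3 - \left(\left(- \frac{3}{4}\right) \left(-4\right) + Z F\right) = 3 - \left(3 + F Z\right) = - F Z$)
$J{\left(L{\left(-7 \right)},-38 \right)} 314 - 1675049 = \left(-1\right) \left(7 + \left(-7\right)^{2}\right) \left(-38\right) 314 - 1675049 = \left(-1\right) \left(7 + 49\right) \left(-38\right) 314 - 1675049 = \left(-1\right) 56 \left(-38\right) 314 - 1675049 = 2128 \cdot 314 - 1675049 = 668192 - 1675049 = -1006857$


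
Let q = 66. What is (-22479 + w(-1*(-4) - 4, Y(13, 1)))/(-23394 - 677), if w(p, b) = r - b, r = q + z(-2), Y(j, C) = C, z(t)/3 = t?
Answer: 22420/24071 ≈ 0.93141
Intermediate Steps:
z(t) = 3*t
r = 60 (r = 66 + 3*(-2) = 66 - 6 = 60)
w(p, b) = 60 - b
(-22479 + w(-1*(-4) - 4, Y(13, 1)))/(-23394 - 677) = (-22479 + (60 - 1*1))/(-23394 - 677) = (-22479 + (60 - 1))/(-24071) = (-22479 + 59)*(-1/24071) = -22420*(-1/24071) = 22420/24071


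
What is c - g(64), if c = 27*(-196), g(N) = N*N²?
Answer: -267436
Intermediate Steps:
g(N) = N³
c = -5292
c - g(64) = -5292 - 1*64³ = -5292 - 1*262144 = -5292 - 262144 = -267436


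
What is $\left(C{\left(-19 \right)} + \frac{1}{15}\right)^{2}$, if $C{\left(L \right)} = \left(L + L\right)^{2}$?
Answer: $\frac{469198921}{225} \approx 2.0853 \cdot 10^{6}$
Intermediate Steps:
$C{\left(L \right)} = 4 L^{2}$ ($C{\left(L \right)} = \left(2 L\right)^{2} = 4 L^{2}$)
$\left(C{\left(-19 \right)} + \frac{1}{15}\right)^{2} = \left(4 \left(-19\right)^{2} + \frac{1}{15}\right)^{2} = \left(4 \cdot 361 + \frac{1}{15}\right)^{2} = \left(1444 + \frac{1}{15}\right)^{2} = \left(\frac{21661}{15}\right)^{2} = \frac{469198921}{225}$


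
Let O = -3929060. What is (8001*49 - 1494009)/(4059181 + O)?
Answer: -1101960/130121 ≈ -8.4687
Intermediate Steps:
(8001*49 - 1494009)/(4059181 + O) = (8001*49 - 1494009)/(4059181 - 3929060) = (392049 - 1494009)/130121 = -1101960*1/130121 = -1101960/130121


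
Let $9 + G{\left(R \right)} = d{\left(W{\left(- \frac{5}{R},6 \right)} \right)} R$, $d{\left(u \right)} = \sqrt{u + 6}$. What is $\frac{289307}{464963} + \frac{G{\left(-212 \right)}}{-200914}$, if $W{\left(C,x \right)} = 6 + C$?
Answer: $\frac{58130011265}{93417576182} + \frac{\sqrt{135097}}{100457} \approx 0.62592$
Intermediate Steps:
$d{\left(u \right)} = \sqrt{6 + u}$
$G{\left(R \right)} = -9 + R \sqrt{12 - \frac{5}{R}}$ ($G{\left(R \right)} = -9 + \sqrt{6 + \left(6 - \frac{5}{R}\right)} R = -9 + \sqrt{12 - \frac{5}{R}} R = -9 + R \sqrt{12 - \frac{5}{R}}$)
$\frac{289307}{464963} + \frac{G{\left(-212 \right)}}{-200914} = \frac{289307}{464963} + \frac{-9 - 212 \sqrt{12 - \frac{5}{-212}}}{-200914} = 289307 \cdot \frac{1}{464963} + \left(-9 - 212 \sqrt{12 - - \frac{5}{212}}\right) \left(- \frac{1}{200914}\right) = \frac{289307}{464963} + \left(-9 - 212 \sqrt{12 + \frac{5}{212}}\right) \left(- \frac{1}{200914}\right) = \frac{289307}{464963} + \left(-9 - 212 \sqrt{\frac{2549}{212}}\right) \left(- \frac{1}{200914}\right) = \frac{289307}{464963} + \left(-9 - 212 \frac{\sqrt{135097}}{106}\right) \left(- \frac{1}{200914}\right) = \frac{289307}{464963} + \left(-9 - 2 \sqrt{135097}\right) \left(- \frac{1}{200914}\right) = \frac{289307}{464963} + \left(\frac{9}{200914} + \frac{\sqrt{135097}}{100457}\right) = \frac{58130011265}{93417576182} + \frac{\sqrt{135097}}{100457}$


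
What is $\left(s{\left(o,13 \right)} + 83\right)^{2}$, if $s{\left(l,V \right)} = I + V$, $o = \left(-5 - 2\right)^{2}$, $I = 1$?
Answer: $9409$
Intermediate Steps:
$o = 49$ ($o = \left(-7\right)^{2} = 49$)
$s{\left(l,V \right)} = 1 + V$
$\left(s{\left(o,13 \right)} + 83\right)^{2} = \left(\left(1 + 13\right) + 83\right)^{2} = \left(14 + 83\right)^{2} = 97^{2} = 9409$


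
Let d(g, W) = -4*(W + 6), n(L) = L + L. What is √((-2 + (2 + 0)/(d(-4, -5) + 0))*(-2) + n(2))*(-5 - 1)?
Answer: -18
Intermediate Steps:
n(L) = 2*L
d(g, W) = -24 - 4*W (d(g, W) = -4*(6 + W) = -24 - 4*W)
√((-2 + (2 + 0)/(d(-4, -5) + 0))*(-2) + n(2))*(-5 - 1) = √((-2 + (2 + 0)/((-24 - 4*(-5)) + 0))*(-2) + 2*2)*(-5 - 1) = √((-2 + 2/((-24 + 20) + 0))*(-2) + 4)*(-6) = √((-2 + 2/(-4 + 0))*(-2) + 4)*(-6) = √((-2 + 2/(-4))*(-2) + 4)*(-6) = √((-2 + 2*(-¼))*(-2) + 4)*(-6) = √((-2 - ½)*(-2) + 4)*(-6) = √(-5/2*(-2) + 4)*(-6) = √(5 + 4)*(-6) = √9*(-6) = 3*(-6) = -18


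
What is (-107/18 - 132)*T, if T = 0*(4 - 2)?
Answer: 0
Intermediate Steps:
T = 0 (T = 0*2 = 0)
(-107/18 - 132)*T = (-107/18 - 132)*0 = -2483/18*0 = 0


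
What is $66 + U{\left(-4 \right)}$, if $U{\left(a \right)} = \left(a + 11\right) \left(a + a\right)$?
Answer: $10$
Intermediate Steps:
$U{\left(a \right)} = 2 a \left(11 + a\right)$ ($U{\left(a \right)} = \left(11 + a\right) 2 a = 2 a \left(11 + a\right)$)
$66 + U{\left(-4 \right)} = 66 + 2 \left(-4\right) \left(11 - 4\right) = 66 + 2 \left(-4\right) 7 = 66 - 56 = 10$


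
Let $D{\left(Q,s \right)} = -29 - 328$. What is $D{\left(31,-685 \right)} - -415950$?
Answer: $415593$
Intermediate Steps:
$D{\left(Q,s \right)} = -357$
$D{\left(31,-685 \right)} - -415950 = -357 - -415950 = -357 + 415950 = 415593$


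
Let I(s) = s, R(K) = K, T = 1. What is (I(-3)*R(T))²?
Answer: 9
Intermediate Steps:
(I(-3)*R(T))² = (-3*1)² = (-3)² = 9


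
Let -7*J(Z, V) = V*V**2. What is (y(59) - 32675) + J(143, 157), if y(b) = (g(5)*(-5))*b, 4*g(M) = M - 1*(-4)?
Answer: -16413057/28 ≈ -5.8618e+5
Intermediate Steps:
g(M) = 1 + M/4 (g(M) = (M - 1*(-4))/4 = (M + 4)/4 = (4 + M)/4 = 1 + M/4)
y(b) = -45*b/4 (y(b) = ((1 + (1/4)*5)*(-5))*b = ((1 + 5/4)*(-5))*b = ((9/4)*(-5))*b = -45*b/4)
J(Z, V) = -V**3/7 (J(Z, V) = -V*V**2/7 = -V**3/7)
(y(59) - 32675) + J(143, 157) = (-45/4*59 - 32675) - 1/7*157**3 = (-2655/4 - 32675) - 1/7*3869893 = -133355/4 - 3869893/7 = -16413057/28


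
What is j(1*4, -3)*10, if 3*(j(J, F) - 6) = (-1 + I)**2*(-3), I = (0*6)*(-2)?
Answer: 50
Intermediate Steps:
I = 0 (I = 0*(-2) = 0)
j(J, F) = 5 (j(J, F) = 6 + ((-1 + 0)**2*(-3))/3 = 6 + ((-1)**2*(-3))/3 = 6 + (1*(-3))/3 = 6 + (1/3)*(-3) = 6 - 1 = 5)
j(1*4, -3)*10 = 5*10 = 50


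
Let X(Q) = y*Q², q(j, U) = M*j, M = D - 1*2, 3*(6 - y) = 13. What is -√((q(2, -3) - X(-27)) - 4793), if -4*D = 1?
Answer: -5*I*√962/2 ≈ -77.54*I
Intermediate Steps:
D = -¼ (D = -¼*1 = -¼ ≈ -0.25000)
y = 5/3 (y = 6 - ⅓*13 = 6 - 13/3 = 5/3 ≈ 1.6667)
M = -9/4 (M = -¼ - 1*2 = -¼ - 2 = -9/4 ≈ -2.2500)
q(j, U) = -9*j/4
X(Q) = 5*Q²/3
-√((q(2, -3) - X(-27)) - 4793) = -√((-9/4*2 - 5*(-27)²/3) - 4793) = -√((-9/2 - 5*729/3) - 4793) = -√((-9/2 - 1*1215) - 4793) = -√((-9/2 - 1215) - 4793) = -√(-2439/2 - 4793) = -√(-12025/2) = -5*I*√962/2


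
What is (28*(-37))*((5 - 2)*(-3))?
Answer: 9324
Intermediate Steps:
(28*(-37))*((5 - 2)*(-3)) = -3108*(-3) = -1036*(-9) = 9324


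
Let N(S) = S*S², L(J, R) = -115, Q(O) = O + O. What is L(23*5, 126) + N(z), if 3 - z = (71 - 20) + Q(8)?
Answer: -262259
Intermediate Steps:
Q(O) = 2*O
z = -64 (z = 3 - ((71 - 20) + 2*8) = 3 - (51 + 16) = 3 - 1*67 = 3 - 67 = -64)
N(S) = S³
L(23*5, 126) + N(z) = -115 + (-64)³ = -115 - 262144 = -262259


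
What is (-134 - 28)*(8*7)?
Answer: -9072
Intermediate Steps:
(-134 - 28)*(8*7) = -162*56 = -9072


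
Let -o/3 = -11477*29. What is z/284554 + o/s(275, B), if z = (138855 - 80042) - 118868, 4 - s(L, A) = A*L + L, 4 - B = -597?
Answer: -24505729123/3925564707 ≈ -6.2426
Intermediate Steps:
B = 601 (B = 4 - 1*(-597) = 4 + 597 = 601)
o = 998499 (o = -(-34431)*29 = -3*(-332833) = 998499)
s(L, A) = 4 - L - A*L (s(L, A) = 4 - (A*L + L) = 4 - (L + A*L) = 4 + (-L - A*L) = 4 - L - A*L)
z = -60055 (z = 58813 - 118868 = -60055)
z/284554 + o/s(275, B) = -60055/284554 + 998499/(4 - 1*275 - 1*601*275) = -60055*1/284554 + 998499/(4 - 275 - 165275) = -60055/284554 + 998499/(-165546) = -60055/284554 + 998499*(-1/165546) = -60055/284554 - 332833/55182 = -24505729123/3925564707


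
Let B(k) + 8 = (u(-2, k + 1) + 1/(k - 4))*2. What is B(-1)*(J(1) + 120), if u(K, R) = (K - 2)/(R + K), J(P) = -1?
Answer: -2618/5 ≈ -523.60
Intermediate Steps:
u(K, R) = (-2 + K)/(K + R)
B(k) = -8 - 8/(-1 + k) + 2/(-4 + k) (B(k) = -8 + ((-2 - 2)/(-2 + (k + 1)) + 1/(k - 4))*2 = -8 + (-4/(-2 + (1 + k)) + 1/(-4 + k))*2 = -8 + (-4/(-1 + k) + 1/(-4 + k))*2 = -8 + (1/(-4 + k) - 4/(-1 + k))*2 = -8 + (-8/(-1 + k) + 2/(-4 + k)) = -8 - 8/(-1 + k) + 2/(-4 + k))
B(-1)*(J(1) + 120) = (2*(-1 - 4*(-1)**2 + 17*(-1))/(4 + (-1)**2 - 5*(-1)))*(-1 + 120) = (2*(-1 - 4*1 - 17)/(4 + 1 + 5))*119 = (2*(-1 - 4 - 17)/10)*119 = (2*(1/10)*(-22))*119 = -22/5*119 = -2618/5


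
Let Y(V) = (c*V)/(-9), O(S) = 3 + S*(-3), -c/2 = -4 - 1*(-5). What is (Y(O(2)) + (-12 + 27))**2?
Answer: 1849/9 ≈ 205.44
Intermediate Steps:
c = -2 (c = -2*(-4 - 1*(-5)) = -2*(-4 + 5) = -2*1 = -2)
O(S) = 3 - 3*S
Y(V) = 2*V/9 (Y(V) = -2*V/(-9) = -2*V*(-1/9) = 2*V/9)
(Y(O(2)) + (-12 + 27))**2 = (2*(3 - 3*2)/9 + (-12 + 27))**2 = (2*(3 - 6)/9 + 15)**2 = ((2/9)*(-3) + 15)**2 = (-2/3 + 15)**2 = (43/3)**2 = 1849/9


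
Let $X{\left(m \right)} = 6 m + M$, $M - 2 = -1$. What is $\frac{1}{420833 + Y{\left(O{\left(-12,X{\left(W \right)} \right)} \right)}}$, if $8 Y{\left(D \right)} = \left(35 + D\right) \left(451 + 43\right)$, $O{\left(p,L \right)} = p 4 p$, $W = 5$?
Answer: $\frac{4}{1834249} \approx 2.1807 \cdot 10^{-6}$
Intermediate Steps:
$M = 1$ ($M = 2 - 1 = 1$)
$X{\left(m \right)} = 1 + 6 m$ ($X{\left(m \right)} = 6 m + 1 = 1 + 6 m$)
$O{\left(p,L \right)} = 4 p^{2}$ ($O{\left(p,L \right)} = 4 p p = 4 p^{2}$)
$Y{\left(D \right)} = \frac{8645}{4} + \frac{247 D}{4}$ ($Y{\left(D \right)} = \frac{\left(35 + D\right) \left(451 + 43\right)}{8} = \frac{\left(35 + D\right) 494}{8} = \frac{17290 + 494 D}{8} = \frac{8645}{4} + \frac{247 D}{4}$)
$\frac{1}{420833 + Y{\left(O{\left(-12,X{\left(W \right)} \right)} \right)}} = \frac{1}{420833 + \left(\frac{8645}{4} + \frac{247 \cdot 4 \left(-12\right)^{2}}{4}\right)} = \frac{1}{420833 + \left(\frac{8645}{4} + \frac{247 \cdot 4 \cdot 144}{4}\right)} = \frac{1}{420833 + \left(\frac{8645}{4} + \frac{247}{4} \cdot 576\right)} = \frac{1}{420833 + \left(\frac{8645}{4} + 35568\right)} = \frac{1}{420833 + \frac{150917}{4}} = \frac{1}{\frac{1834249}{4}} = \frac{4}{1834249}$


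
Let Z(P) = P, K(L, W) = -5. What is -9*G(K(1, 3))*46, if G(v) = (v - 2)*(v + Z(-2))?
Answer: -20286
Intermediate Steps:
G(v) = (-2 + v)**2 (G(v) = (v - 2)*(v - 2) = (-2 + v)*(-2 + v) = (-2 + v)**2)
-9*G(K(1, 3))*46 = -9*(4 + (-5)**2 - 4*(-5))*46 = -9*(4 + 25 + 20)*46 = -9*49*46 = -441*46 = -20286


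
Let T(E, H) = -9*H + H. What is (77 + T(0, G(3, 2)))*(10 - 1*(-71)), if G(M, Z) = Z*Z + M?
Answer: 1701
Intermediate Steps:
G(M, Z) = M + Z² (G(M, Z) = Z² + M = M + Z²)
T(E, H) = -8*H
(77 + T(0, G(3, 2)))*(10 - 1*(-71)) = (77 - 8*(3 + 2²))*(10 - 1*(-71)) = (77 - 8*(3 + 4))*(10 + 71) = (77 - 8*7)*81 = (77 - 56)*81 = 21*81 = 1701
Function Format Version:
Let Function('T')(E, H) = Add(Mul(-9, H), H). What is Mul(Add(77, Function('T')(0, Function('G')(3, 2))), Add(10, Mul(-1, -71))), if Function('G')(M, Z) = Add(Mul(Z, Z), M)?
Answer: 1701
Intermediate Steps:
Function('G')(M, Z) = Add(M, Pow(Z, 2)) (Function('G')(M, Z) = Add(Pow(Z, 2), M) = Add(M, Pow(Z, 2)))
Function('T')(E, H) = Mul(-8, H)
Mul(Add(77, Function('T')(0, Function('G')(3, 2))), Add(10, Mul(-1, -71))) = Mul(Add(77, Mul(-8, Add(3, Pow(2, 2)))), Add(10, Mul(-1, -71))) = Mul(Add(77, Mul(-8, Add(3, 4))), Add(10, 71)) = Mul(Add(77, Mul(-8, 7)), 81) = Mul(Add(77, -56), 81) = Mul(21, 81) = 1701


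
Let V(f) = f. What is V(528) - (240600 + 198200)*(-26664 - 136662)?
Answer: 71667449328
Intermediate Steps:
V(528) - (240600 + 198200)*(-26664 - 136662) = 528 - (240600 + 198200)*(-26664 - 136662) = 528 - 438800*(-163326) = 528 - 1*(-71667448800) = 528 + 71667448800 = 71667449328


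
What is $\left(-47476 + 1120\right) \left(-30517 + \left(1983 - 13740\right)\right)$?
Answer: $1959653544$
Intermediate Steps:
$\left(-47476 + 1120\right) \left(-30517 + \left(1983 - 13740\right)\right) = - 46356 \left(-30517 - 11757\right) = \left(-46356\right) \left(-42274\right) = 1959653544$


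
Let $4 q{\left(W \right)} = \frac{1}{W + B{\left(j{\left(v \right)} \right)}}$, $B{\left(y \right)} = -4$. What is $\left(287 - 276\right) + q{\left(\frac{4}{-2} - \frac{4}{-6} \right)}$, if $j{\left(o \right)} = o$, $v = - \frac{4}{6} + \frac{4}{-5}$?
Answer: $\frac{701}{64} \approx 10.953$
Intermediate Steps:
$v = - \frac{22}{15}$ ($v = \left(-4\right) \frac{1}{6} + 4 \left(- \frac{1}{5}\right) = - \frac{2}{3} - \frac{4}{5} = - \frac{22}{15} \approx -1.4667$)
$q{\left(W \right)} = \frac{1}{4 \left(-4 + W\right)}$ ($q{\left(W \right)} = \frac{1}{4 \left(W - 4\right)} = \frac{1}{4 \left(-4 + W\right)}$)
$\left(287 - 276\right) + q{\left(\frac{4}{-2} - \frac{4}{-6} \right)} = \left(287 - 276\right) + \frac{1}{4 \left(-4 + \left(\frac{4}{-2} - \frac{4}{-6}\right)\right)} = 11 + \frac{1}{4 \left(-4 + \left(4 \left(- \frac{1}{2}\right) - - \frac{2}{3}\right)\right)} = 11 + \frac{1}{4 \left(-4 + \left(-2 + \frac{2}{3}\right)\right)} = 11 + \frac{1}{4 \left(-4 - \frac{4}{3}\right)} = 11 + \frac{1}{4 \left(- \frac{16}{3}\right)} = 11 + \frac{1}{4} \left(- \frac{3}{16}\right) = 11 - \frac{3}{64} = \frac{701}{64}$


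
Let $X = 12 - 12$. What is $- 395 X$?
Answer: $0$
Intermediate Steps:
$X = 0$ ($X = 12 - 12 = 0$)
$- 395 X = \left(-395\right) 0 = 0$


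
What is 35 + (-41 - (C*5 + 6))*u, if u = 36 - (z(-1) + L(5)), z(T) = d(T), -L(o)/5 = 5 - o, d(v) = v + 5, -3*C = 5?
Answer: -3607/3 ≈ -1202.3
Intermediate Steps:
C = -5/3 (C = -⅓*5 = -5/3 ≈ -1.6667)
d(v) = 5 + v
L(o) = -25 + 5*o (L(o) = -5*(5 - o) = -25 + 5*o)
z(T) = 5 + T
u = 32 (u = 36 - ((5 - 1) + (-25 + 5*5)) = 36 - (4 + (-25 + 25)) = 36 - (4 + 0) = 36 - 1*4 = 36 - 4 = 32)
35 + (-41 - (C*5 + 6))*u = 35 + (-41 - (-5/3*5 + 6))*32 = 35 + (-41 - (-25/3 + 6))*32 = 35 + (-41 - 1*(-7/3))*32 = 35 + (-41 + 7/3)*32 = 35 - 116/3*32 = 35 - 3712/3 = -3607/3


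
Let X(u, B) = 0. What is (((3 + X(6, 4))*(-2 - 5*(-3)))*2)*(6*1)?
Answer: 468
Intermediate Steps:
(((3 + X(6, 4))*(-2 - 5*(-3)))*2)*(6*1) = (((3 + 0)*(-2 - 5*(-3)))*2)*(6*1) = ((3*(-2 + 15))*2)*6 = ((3*13)*2)*6 = (39*2)*6 = 78*6 = 468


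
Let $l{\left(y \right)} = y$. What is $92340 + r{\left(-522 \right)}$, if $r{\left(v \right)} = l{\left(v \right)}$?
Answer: $91818$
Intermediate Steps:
$r{\left(v \right)} = v$
$92340 + r{\left(-522 \right)} = 92340 - 522 = 91818$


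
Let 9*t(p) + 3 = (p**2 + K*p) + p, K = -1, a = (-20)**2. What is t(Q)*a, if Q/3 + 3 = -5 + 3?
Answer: 29600/3 ≈ 9866.7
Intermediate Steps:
a = 400
Q = -15 (Q = -9 + 3*(-5 + 3) = -9 + 3*(-2) = -9 - 6 = -15)
t(p) = -1/3 + p**2/9 (t(p) = -1/3 + ((p**2 - p) + p)/9 = -1/3 + p**2/9)
t(Q)*a = (-1/3 + (1/9)*(-15)**2)*400 = (-1/3 + (1/9)*225)*400 = (-1/3 + 25)*400 = (74/3)*400 = 29600/3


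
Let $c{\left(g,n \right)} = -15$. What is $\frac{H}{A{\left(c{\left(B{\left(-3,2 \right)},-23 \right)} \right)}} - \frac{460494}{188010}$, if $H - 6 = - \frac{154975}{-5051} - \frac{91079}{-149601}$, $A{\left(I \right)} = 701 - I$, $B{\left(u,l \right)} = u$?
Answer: $- \frac{6773480678951339}{2825552206830810} \approx -2.3972$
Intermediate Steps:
$H = \frac{28178262910}{755634651}$ ($H = 6 - \left(- \frac{154975}{5051} - \frac{91079}{149601}\right) = 6 - - \frac{23644455004}{755634651} = 6 + \left(\frac{154975}{5051} + \frac{91079}{149601}\right) = 6 + \frac{23644455004}{755634651} = \frac{28178262910}{755634651} \approx 37.291$)
$\frac{H}{A{\left(c{\left(B{\left(-3,2 \right)},-23 \right)} \right)}} - \frac{460494}{188010} = \frac{28178262910}{755634651 \left(701 - -15\right)} - \frac{460494}{188010} = \frac{28178262910}{755634651 \left(701 + 15\right)} - \frac{25583}{10445} = \frac{28178262910}{755634651 \cdot 716} - \frac{25583}{10445} = \frac{28178262910}{755634651} \cdot \frac{1}{716} - \frac{25583}{10445} = \frac{14089131455}{270517205058} - \frac{25583}{10445} = - \frac{6773480678951339}{2825552206830810}$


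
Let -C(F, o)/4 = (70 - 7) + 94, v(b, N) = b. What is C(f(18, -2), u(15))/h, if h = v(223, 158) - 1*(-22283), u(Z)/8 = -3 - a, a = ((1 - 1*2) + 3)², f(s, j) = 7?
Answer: -314/11253 ≈ -0.027904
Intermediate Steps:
a = 4 (a = ((1 - 2) + 3)² = (-1 + 3)² = 2² = 4)
u(Z) = -56 (u(Z) = 8*(-3 - 1*4) = 8*(-3 - 4) = 8*(-7) = -56)
C(F, o) = -628 (C(F, o) = -4*((70 - 7) + 94) = -4*(63 + 94) = -4*157 = -628)
h = 22506 (h = 223 - 1*(-22283) = 223 + 22283 = 22506)
C(f(18, -2), u(15))/h = -628/22506 = -628*1/22506 = -314/11253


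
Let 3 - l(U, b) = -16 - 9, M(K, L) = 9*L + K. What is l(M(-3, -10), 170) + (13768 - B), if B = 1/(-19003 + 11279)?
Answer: 106560305/7724 ≈ 13796.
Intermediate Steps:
M(K, L) = K + 9*L
B = -1/7724 (B = 1/(-7724) = -1/7724 ≈ -0.00012947)
l(U, b) = 28 (l(U, b) = 3 - (-16 - 9) = 3 - 1*(-25) = 3 + 25 = 28)
l(M(-3, -10), 170) + (13768 - B) = 28 + (13768 - 1*(-1/7724)) = 28 + (13768 + 1/7724) = 28 + 106344033/7724 = 106560305/7724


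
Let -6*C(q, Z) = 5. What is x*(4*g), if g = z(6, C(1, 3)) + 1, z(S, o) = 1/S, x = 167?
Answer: 2338/3 ≈ 779.33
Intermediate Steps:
C(q, Z) = -5/6 (C(q, Z) = -1/6*5 = -5/6)
z(S, o) = 1/S
g = 7/6 (g = 1/6 + 1 = 7/6 ≈ 1.1667)
x*(4*g) = 167*(4*(7/6)) = 167*(14/3) = 2338/3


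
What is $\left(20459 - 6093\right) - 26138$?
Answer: $-11772$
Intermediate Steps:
$\left(20459 - 6093\right) - 26138 = 14366 - 26138 = -11772$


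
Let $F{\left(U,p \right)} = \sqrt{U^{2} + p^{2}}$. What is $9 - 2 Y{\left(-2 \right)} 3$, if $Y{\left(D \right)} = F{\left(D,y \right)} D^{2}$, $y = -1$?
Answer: $- 216 \sqrt{5} \approx -482.99$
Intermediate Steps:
$Y{\left(D \right)} = D^{2} \sqrt{1 + D^{2}}$ ($Y{\left(D \right)} = \sqrt{D^{2} + \left(-1\right)^{2}} D^{2} = \sqrt{D^{2} + 1} D^{2} = \sqrt{1 + D^{2}} D^{2} = D^{2} \sqrt{1 + D^{2}}$)
$9 - 2 Y{\left(-2 \right)} 3 = 9 - 2 \left(-2\right)^{2} \sqrt{1 + \left(-2\right)^{2}} \cdot 3 = 9 - 2 \cdot 4 \sqrt{1 + 4} \cdot 3 = 9 - 2 \cdot 4 \sqrt{5} \cdot 3 = 9 - 8 \sqrt{5} \cdot 3 = 9 \left(- 24 \sqrt{5}\right) = - 216 \sqrt{5}$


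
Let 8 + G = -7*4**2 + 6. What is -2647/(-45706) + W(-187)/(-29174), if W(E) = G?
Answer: 41217031/666713422 ≈ 0.061821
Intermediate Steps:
G = -114 (G = -8 + (-7*4**2 + 6) = -8 + (-7*16 + 6) = -8 + (-112 + 6) = -8 - 106 = -114)
W(E) = -114
-2647/(-45706) + W(-187)/(-29174) = -2647/(-45706) - 114/(-29174) = -2647*(-1/45706) - 114*(-1/29174) = 2647/45706 + 57/14587 = 41217031/666713422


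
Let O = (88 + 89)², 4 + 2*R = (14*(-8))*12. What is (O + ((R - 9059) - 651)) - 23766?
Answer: -2821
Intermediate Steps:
R = -674 (R = -2 + ((14*(-8))*12)/2 = -2 + (-112*12)/2 = -2 + (½)*(-1344) = -2 - 672 = -674)
O = 31329 (O = 177² = 31329)
(O + ((R - 9059) - 651)) - 23766 = (31329 + ((-674 - 9059) - 651)) - 23766 = (31329 + (-9733 - 651)) - 23766 = (31329 - 10384) - 23766 = 20945 - 23766 = -2821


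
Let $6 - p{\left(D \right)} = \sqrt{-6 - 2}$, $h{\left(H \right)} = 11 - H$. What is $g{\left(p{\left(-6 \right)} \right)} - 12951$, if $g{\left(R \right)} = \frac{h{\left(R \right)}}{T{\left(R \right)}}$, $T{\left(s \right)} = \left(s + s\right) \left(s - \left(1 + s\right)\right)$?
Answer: $- \frac{51805}{4} - \frac{i \sqrt{2}}{4} \approx -12951.0 - 0.35355 i$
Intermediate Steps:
$p{\left(D \right)} = 6 - 2 i \sqrt{2}$ ($p{\left(D \right)} = 6 - \sqrt{-6 - 2} = 6 - \sqrt{-8} = 6 - 2 i \sqrt{2}$)
$T{\left(s \right)} = - 2 s$ ($T{\left(s \right)} = 2 s \left(-1\right) = - 2 s$)
$g{\left(R \right)} = - \frac{11 - R}{2 R}$ ($g{\left(R \right)} = \frac{11 - R}{\left(-2\right) R} = \left(11 - R\right) \left(- \frac{1}{2 R}\right) = - \frac{11 - R}{2 R}$)
$g{\left(p{\left(-6 \right)} \right)} - 12951 = \frac{-11 + \left(6 - 2 i \sqrt{2}\right)}{2 \left(6 - 2 i \sqrt{2}\right)} - 12951 = \frac{-5 - 2 i \sqrt{2}}{2 \left(6 - 2 i \sqrt{2}\right)} - 12951 = -12951 + \frac{-5 - 2 i \sqrt{2}}{2 \left(6 - 2 i \sqrt{2}\right)}$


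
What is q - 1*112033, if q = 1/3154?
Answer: -353352081/3154 ≈ -1.1203e+5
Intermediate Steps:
q = 1/3154 ≈ 0.00031706
q - 1*112033 = 1/3154 - 1*112033 = 1/3154 - 112033 = -353352081/3154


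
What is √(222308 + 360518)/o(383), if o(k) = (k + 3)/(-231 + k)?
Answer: 76*√582826/193 ≈ 300.63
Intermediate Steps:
o(k) = (3 + k)/(-231 + k)
√(222308 + 360518)/o(383) = √(222308 + 360518)/(((3 + 383)/(-231 + 383))) = √582826/((386/152)) = √582826/(((1/152)*386)) = √582826/(193/76) = √582826*(76/193) = 76*√582826/193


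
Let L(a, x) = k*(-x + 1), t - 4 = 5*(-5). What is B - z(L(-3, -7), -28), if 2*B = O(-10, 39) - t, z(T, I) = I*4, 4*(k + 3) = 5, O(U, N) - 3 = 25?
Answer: 273/2 ≈ 136.50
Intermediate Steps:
O(U, N) = 28 (O(U, N) = 3 + 25 = 28)
t = -21 (t = 4 + 5*(-5) = 4 - 25 = -21)
k = -7/4 (k = -3 + (¼)*5 = -3 + 5/4 = -7/4 ≈ -1.7500)
L(a, x) = -7/4 + 7*x/4 (L(a, x) = -7*(-x + 1)/4 = -7*(1 - x)/4 = -7/4 + 7*x/4)
z(T, I) = 4*I
B = 49/2 (B = (28 - 1*(-21))/2 = (28 + 21)/2 = (½)*49 = 49/2 ≈ 24.500)
B - z(L(-3, -7), -28) = 49/2 - 4*(-28) = 49/2 - 1*(-112) = 49/2 + 112 = 273/2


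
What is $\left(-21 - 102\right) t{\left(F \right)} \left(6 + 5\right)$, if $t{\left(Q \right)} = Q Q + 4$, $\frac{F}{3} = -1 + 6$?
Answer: $-309837$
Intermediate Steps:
$F = 15$ ($F = 3 \left(-1 + 6\right) = 3 \cdot 5 = 15$)
$t{\left(Q \right)} = 4 + Q^{2}$ ($t{\left(Q \right)} = Q^{2} + 4 = 4 + Q^{2}$)
$\left(-21 - 102\right) t{\left(F \right)} \left(6 + 5\right) = \left(-21 - 102\right) \left(4 + 15^{2}\right) \left(6 + 5\right) = - 123 \left(4 + 225\right) 11 = - 123 \cdot 229 \cdot 11 = \left(-123\right) 2519 = -309837$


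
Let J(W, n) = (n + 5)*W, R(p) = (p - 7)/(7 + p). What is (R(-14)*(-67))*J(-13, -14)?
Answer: -23517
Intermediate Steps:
R(p) = (-7 + p)/(7 + p)
J(W, n) = W*(5 + n) (J(W, n) = (5 + n)*W = W*(5 + n))
(R(-14)*(-67))*J(-13, -14) = (((-7 - 14)/(7 - 14))*(-67))*(-13*(5 - 14)) = ((-21/(-7))*(-67))*(-13*(-9)) = (-1/7*(-21)*(-67))*117 = (3*(-67))*117 = -201*117 = -23517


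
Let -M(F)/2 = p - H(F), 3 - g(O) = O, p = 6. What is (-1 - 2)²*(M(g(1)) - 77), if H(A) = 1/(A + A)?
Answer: -1593/2 ≈ -796.50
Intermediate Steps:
g(O) = 3 - O
H(A) = 1/(2*A)
M(F) = -12 + 1/F (M(F) = -2*(6 - 1/(2*F)) = -12 + 1/F)
(-1 - 2)²*(M(g(1)) - 77) = (-1 - 2)²*((-12 + 1/(3 - 1*1)) - 77) = (-3)²*((-12 + 1/(3 - 1)) - 77) = 9*((-12 + 1/2) - 77) = 9*((-12 + ½) - 77) = 9*(-23/2 - 77) = 9*(-177/2) = -1593/2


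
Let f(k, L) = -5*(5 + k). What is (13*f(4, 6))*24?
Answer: -14040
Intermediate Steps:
f(k, L) = -25 - 5*k
(13*f(4, 6))*24 = (13*(-25 - 5*4))*24 = (13*(-25 - 20))*24 = (13*(-45))*24 = -585*24 = -14040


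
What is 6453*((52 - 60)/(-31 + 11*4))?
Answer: -51624/13 ≈ -3971.1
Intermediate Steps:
6453*((52 - 60)/(-31 + 11*4)) = 6453*(-8/(-31 + 44)) = 6453*(-8/13) = -51624/13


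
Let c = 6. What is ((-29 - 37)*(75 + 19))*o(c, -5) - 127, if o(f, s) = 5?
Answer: -31147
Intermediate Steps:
((-29 - 37)*(75 + 19))*o(c, -5) - 127 = ((-29 - 37)*(75 + 19))*5 - 127 = -66*94*5 - 127 = -6204*5 - 127 = -31020 - 127 = -31147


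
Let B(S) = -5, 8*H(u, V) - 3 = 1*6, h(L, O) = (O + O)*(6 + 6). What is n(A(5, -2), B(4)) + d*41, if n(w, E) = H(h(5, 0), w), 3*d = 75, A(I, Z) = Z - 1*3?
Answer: 8209/8 ≈ 1026.1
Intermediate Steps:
A(I, Z) = -3 + Z (A(I, Z) = Z - 3 = -3 + Z)
h(L, O) = 24*O (h(L, O) = (2*O)*12 = 24*O)
d = 25 (d = (⅓)*75 = 25)
H(u, V) = 9/8 (H(u, V) = 3/8 + (1*6)/8 = 3/8 + (⅛)*6 = 3/8 + ¾ = 9/8)
n(w, E) = 9/8
n(A(5, -2), B(4)) + d*41 = 9/8 + 25*41 = 9/8 + 1025 = 8209/8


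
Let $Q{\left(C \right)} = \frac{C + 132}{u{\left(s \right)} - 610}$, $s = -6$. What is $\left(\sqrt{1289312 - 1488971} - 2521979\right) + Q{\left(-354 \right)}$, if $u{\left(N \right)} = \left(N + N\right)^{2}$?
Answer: $- \frac{587620996}{233} + i \sqrt{199659} \approx -2.522 \cdot 10^{6} + 446.83 i$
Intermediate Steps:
$u{\left(N \right)} = 4 N^{2}$ ($u{\left(N \right)} = \left(2 N\right)^{2} = 4 N^{2}$)
$Q{\left(C \right)} = - \frac{66}{233} - \frac{C}{466}$ ($Q{\left(C \right)} = \frac{C + 132}{4 \left(-6\right)^{2} - 610} = \frac{132 + C}{4 \cdot 36 - 610} = \frac{132 + C}{144 - 610} = \frac{132 + C}{-466} = \left(132 + C\right) \left(- \frac{1}{466}\right) = - \frac{66}{233} - \frac{C}{466}$)
$\left(\sqrt{1289312 - 1488971} - 2521979\right) + Q{\left(-354 \right)} = \left(\sqrt{1289312 - 1488971} - 2521979\right) - - \frac{111}{233} = \left(\sqrt{-199659} - 2521979\right) + \left(- \frac{66}{233} + \frac{177}{233}\right) = \left(i \sqrt{199659} - 2521979\right) + \frac{111}{233} = \left(-2521979 + i \sqrt{199659}\right) + \frac{111}{233} = - \frac{587620996}{233} + i \sqrt{199659}$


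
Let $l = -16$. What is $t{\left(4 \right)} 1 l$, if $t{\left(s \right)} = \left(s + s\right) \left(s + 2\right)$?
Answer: $-768$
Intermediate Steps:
$t{\left(s \right)} = 2 s \left(2 + s\right)$
$t{\left(4 \right)} 1 l = 2 \cdot 4 \left(2 + 4\right) 1 \left(-16\right) = 2 \cdot 4 \cdot 6 \cdot 1 \left(-16\right) = 48 \cdot 1 \left(-16\right) = 48 \left(-16\right) = -768$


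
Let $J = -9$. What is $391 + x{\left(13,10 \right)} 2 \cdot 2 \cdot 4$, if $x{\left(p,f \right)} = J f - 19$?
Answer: $-1353$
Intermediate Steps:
$x{\left(p,f \right)} = -19 - 9 f$ ($x{\left(p,f \right)} = - 9 f - 19 = -19 - 9 f$)
$391 + x{\left(13,10 \right)} 2 \cdot 2 \cdot 4 = 391 + \left(-19 - 90\right) 2 \cdot 2 \cdot 4 = 391 + \left(-19 - 90\right) 4 \cdot 4 = 391 - 1744 = -1353$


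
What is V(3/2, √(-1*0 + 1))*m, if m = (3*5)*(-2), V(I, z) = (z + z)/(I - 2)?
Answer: 120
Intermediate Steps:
V(I, z) = 2*z/(-2 + I) (V(I, z) = (2*z)/(-2 + I) = 2*z/(-2 + I))
m = -30 (m = 15*(-2) = -30)
V(3/2, √(-1*0 + 1))*m = (2*√(-1*0 + 1)/(-2 + 3/2))*(-30) = (2*√(0 + 1)/(-2 + 3*(½)))*(-30) = (2*√1/(-2 + 3/2))*(-30) = (2*1/(-½))*(-30) = (2*1*(-2))*(-30) = -4*(-30) = 120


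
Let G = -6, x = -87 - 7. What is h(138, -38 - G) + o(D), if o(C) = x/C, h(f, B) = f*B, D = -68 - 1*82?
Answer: -331153/75 ≈ -4415.4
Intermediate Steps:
x = -94
D = -150 (D = -68 - 82 = -150)
h(f, B) = B*f
o(C) = -94/C
h(138, -38 - G) + o(D) = (-38 - 1*(-6))*138 - 94/(-150) = (-38 + 6)*138 - 94*(-1/150) = -32*138 + 47/75 = -4416 + 47/75 = -331153/75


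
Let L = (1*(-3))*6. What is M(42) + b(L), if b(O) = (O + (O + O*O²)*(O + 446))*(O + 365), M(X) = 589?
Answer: -868824257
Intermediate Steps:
L = -18 (L = -3*6 = -18)
b(O) = (365 + O)*(O + (446 + O)*(O + O³)) (b(O) = (O + (O + O³)*(446 + O))*(365 + O) = (O + (446 + O)*(O + O³))*(365 + O) = (365 + O)*(O + (446 + O)*(O + O³)))
M(42) + b(L) = 589 - 18*(163155 + (-18)⁴ + 811*(-18)³ + 812*(-18) + 162791*(-18)²) = 589 - 18*(163155 + 104976 + 811*(-5832) - 14616 + 162791*324) = 589 - 18*(163155 + 104976 - 4729752 - 14616 + 52744284) = 589 - 18*48268047 = 589 - 868824846 = -868824257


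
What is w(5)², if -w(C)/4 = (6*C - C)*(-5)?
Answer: 250000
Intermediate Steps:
w(C) = 100*C (w(C) = -4*(6*C - C)*(-5) = -4*5*C*(-5) = -(-100)*C = 100*C)
w(5)² = (100*5)² = 500² = 250000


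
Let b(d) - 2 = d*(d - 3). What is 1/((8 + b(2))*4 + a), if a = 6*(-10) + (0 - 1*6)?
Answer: -1/34 ≈ -0.029412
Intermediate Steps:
b(d) = 2 + d*(-3 + d) (b(d) = 2 + d*(d - 3) = 2 + d*(-3 + d))
a = -66 (a = -60 + (0 - 6) = -60 - 6 = -66)
1/((8 + b(2))*4 + a) = 1/((8 + (2 + 2**2 - 3*2))*4 - 66) = 1/((8 + (2 + 4 - 6))*4 - 66) = 1/((8 + 0)*4 - 66) = 1/(8*4 - 66) = 1/(32 - 66) = 1/(-34) = -1/34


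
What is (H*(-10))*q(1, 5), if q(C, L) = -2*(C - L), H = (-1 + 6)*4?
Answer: -1600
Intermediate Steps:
H = 20 (H = 5*4 = 20)
q(C, L) = -2*C + 2*L
(H*(-10))*q(1, 5) = (20*(-10))*(-2*1 + 2*5) = -200*(-2 + 10) = -200*8 = -1600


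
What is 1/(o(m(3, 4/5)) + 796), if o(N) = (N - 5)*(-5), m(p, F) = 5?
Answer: 1/796 ≈ 0.0012563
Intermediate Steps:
o(N) = 25 - 5*N (o(N) = (-5 + N)*(-5) = 25 - 5*N)
1/(o(m(3, 4/5)) + 796) = 1/((25 - 5*5) + 796) = 1/((25 - 25) + 796) = 1/(0 + 796) = 1/796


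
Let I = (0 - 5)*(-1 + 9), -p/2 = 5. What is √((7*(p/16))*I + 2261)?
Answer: 2*√609 ≈ 49.356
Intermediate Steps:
p = -10 (p = -2*5 = -10)
I = -40 (I = -5*8 = -40)
√((7*(p/16))*I + 2261) = √((7*(-10/16))*(-40) + 2261) = √((7*(-10*1/16))*(-40) + 2261) = √((7*(-5/8))*(-40) + 2261) = √(-35/8*(-40) + 2261) = √(175 + 2261) = √2436 = 2*√609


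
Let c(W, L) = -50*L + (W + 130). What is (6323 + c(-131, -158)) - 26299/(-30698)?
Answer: 436613255/30698 ≈ 14223.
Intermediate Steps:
c(W, L) = 130 + W - 50*L (c(W, L) = -50*L + (130 + W) = 130 + W - 50*L)
(6323 + c(-131, -158)) - 26299/(-30698) = (6323 + (130 - 131 - 50*(-158))) - 26299/(-30698) = (6323 + (130 - 131 + 7900)) - 26299*(-1/30698) = (6323 + 7899) + 26299/30698 = 14222 + 26299/30698 = 436613255/30698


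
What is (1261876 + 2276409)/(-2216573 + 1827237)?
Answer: -3538285/389336 ≈ -9.0880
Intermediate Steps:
(1261876 + 2276409)/(-2216573 + 1827237) = 3538285/(-389336) = 3538285*(-1/389336) = -3538285/389336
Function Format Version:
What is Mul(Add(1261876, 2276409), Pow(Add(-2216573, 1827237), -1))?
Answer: Rational(-3538285, 389336) ≈ -9.0880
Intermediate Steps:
Mul(Add(1261876, 2276409), Pow(Add(-2216573, 1827237), -1)) = Mul(3538285, Pow(-389336, -1)) = Mul(3538285, Rational(-1, 389336)) = Rational(-3538285, 389336)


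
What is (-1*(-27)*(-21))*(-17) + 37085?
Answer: 46724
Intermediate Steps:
(-1*(-27)*(-21))*(-17) + 37085 = (27*(-21))*(-17) + 37085 = -567*(-17) + 37085 = 9639 + 37085 = 46724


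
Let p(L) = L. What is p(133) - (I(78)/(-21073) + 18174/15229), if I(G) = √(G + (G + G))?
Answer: 2007283/15229 + 3*√26/21073 ≈ 131.81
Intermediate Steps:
I(G) = √3*√G (I(G) = √(G + 2*G) = √(3*G) = √3*√G)
p(133) - (I(78)/(-21073) + 18174/15229) = 133 - ((√3*√78)/(-21073) + 18174/15229) = 133 - ((3*√26)*(-1/21073) + 18174*(1/15229)) = 133 - (-3*√26/21073 + 18174/15229) = 133 - (18174/15229 - 3*√26/21073) = 133 + (-18174/15229 + 3*√26/21073) = 2007283/15229 + 3*√26/21073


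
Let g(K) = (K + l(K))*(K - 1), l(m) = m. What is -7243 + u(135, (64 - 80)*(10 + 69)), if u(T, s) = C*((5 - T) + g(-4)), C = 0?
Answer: -7243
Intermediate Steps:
g(K) = 2*K*(-1 + K) (g(K) = (K + K)*(K - 1) = (2*K)*(-1 + K) = 2*K*(-1 + K))
u(T, s) = 0 (u(T, s) = 0*((5 - T) + 2*(-4)*(-1 - 4)) = 0*((5 - T) + 2*(-4)*(-5)) = 0*((5 - T) + 40) = 0*(45 - T) = 0)
-7243 + u(135, (64 - 80)*(10 + 69)) = -7243 + 0 = -7243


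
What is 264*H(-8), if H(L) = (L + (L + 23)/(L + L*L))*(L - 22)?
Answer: 428670/7 ≈ 61239.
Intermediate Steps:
H(L) = (-22 + L)*(L + (23 + L)/(L + L**2)) (H(L) = (L + (23 + L)/(L + L**2))*(-22 + L) = (-22 + L)*(L + (23 + L)/(L + L**2)))
264*H(-8) = 264*((-506 - 8 + (-8)**4 - 21*(-8)**2 - 21*(-8)**3)/((-8)*(1 - 8))) = 264*(-1/8*(-506 - 8 + 4096 - 21*64 - 21*(-512))/(-7)) = 264*(-1/8*(-1/7)*(-506 - 8 + 4096 - 1344 + 10752)) = 264*(-1/8*(-1/7)*12990) = 264*(6495/28) = 428670/7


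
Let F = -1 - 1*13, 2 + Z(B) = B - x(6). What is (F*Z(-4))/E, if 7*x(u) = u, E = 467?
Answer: 96/467 ≈ 0.20557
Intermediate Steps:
x(u) = u/7
Z(B) = -20/7 + B (Z(B) = -2 + (B - 6/7) = -2 + (-6/7 + B) = -20/7 + B)
F = -14 (F = -1 - 13 = -14)
(F*Z(-4))/E = -14*(-20/7 - 4)/467 = -14*(-48/7)*(1/467) = 96*(1/467) = 96/467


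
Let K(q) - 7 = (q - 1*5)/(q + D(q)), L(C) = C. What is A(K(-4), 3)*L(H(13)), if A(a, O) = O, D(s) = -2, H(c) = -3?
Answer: -9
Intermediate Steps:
K(q) = 7 + (-5 + q)/(-2 + q) (K(q) = 7 + (q - 1*5)/(q - 2) = 7 + (q - 5)/(-2 + q) = 7 + (-5 + q)/(-2 + q))
A(K(-4), 3)*L(H(13)) = 3*(-3) = -9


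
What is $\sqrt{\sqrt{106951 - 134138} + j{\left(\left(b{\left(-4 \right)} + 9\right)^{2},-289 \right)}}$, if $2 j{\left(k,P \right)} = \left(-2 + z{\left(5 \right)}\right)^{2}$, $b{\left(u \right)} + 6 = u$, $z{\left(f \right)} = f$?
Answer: $\frac{\sqrt{18 + 4 i \sqrt{27187}}}{2} \approx 9.2045 + 8.9567 i$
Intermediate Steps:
$b{\left(u \right)} = -6 + u$
$j{\left(k,P \right)} = \frac{9}{2}$ ($j{\left(k,P \right)} = \frac{\left(-2 + 5\right)^{2}}{2} = \frac{3^{2}}{2} = \frac{1}{2} \cdot 9 = \frac{9}{2}$)
$\sqrt{\sqrt{106951 - 134138} + j{\left(\left(b{\left(-4 \right)} + 9\right)^{2},-289 \right)}} = \sqrt{\sqrt{106951 - 134138} + \frac{9}{2}} = \sqrt{\sqrt{-27187} + \frac{9}{2}} = \sqrt{i \sqrt{27187} + \frac{9}{2}} = \sqrt{\frac{9}{2} + i \sqrt{27187}}$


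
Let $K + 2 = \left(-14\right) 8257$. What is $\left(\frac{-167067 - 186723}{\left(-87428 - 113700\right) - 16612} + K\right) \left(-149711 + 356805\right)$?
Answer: $- \frac{86877279835829}{3629} \approx -2.394 \cdot 10^{10}$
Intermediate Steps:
$K = -115600$ ($K = -2 - 115598 = -115600$)
$\left(\frac{-167067 - 186723}{\left(-87428 - 113700\right) - 16612} + K\right) \left(-149711 + 356805\right) = \left(\frac{-167067 - 186723}{\left(-87428 - 113700\right) - 16612} - 115600\right) \left(-149711 + 356805\right) = \left(- \frac{353790}{\left(-87428 - 113700\right) - 16612} - 115600\right) 207094 = \left(- \frac{353790}{-201128 - 16612} - 115600\right) 207094 = \left(- \frac{353790}{-217740} - 115600\right) 207094 = \left(\left(-353790\right) \left(- \frac{1}{217740}\right) - 115600\right) 207094 = \left(\frac{11793}{7258} - 115600\right) 207094 = \left(- \frac{839013007}{7258}\right) 207094 = - \frac{86877279835829}{3629}$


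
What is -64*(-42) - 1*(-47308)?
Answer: 49996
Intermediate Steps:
-64*(-42) - 1*(-47308) = 2688 + 47308 = 49996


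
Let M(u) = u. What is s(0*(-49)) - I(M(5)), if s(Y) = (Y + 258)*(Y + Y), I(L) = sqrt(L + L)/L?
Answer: -sqrt(10)/5 ≈ -0.63246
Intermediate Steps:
I(L) = sqrt(2)/sqrt(L) (I(L) = sqrt(2*L)/L = (sqrt(2)*sqrt(L))/L = sqrt(2)/sqrt(L))
s(Y) = 2*Y*(258 + Y) (s(Y) = (258 + Y)*(2*Y) = 2*Y*(258 + Y))
s(0*(-49)) - I(M(5)) = 2*(0*(-49))*(258 + 0*(-49)) - sqrt(2)/sqrt(5) = 2*0*(258 + 0) - sqrt(2)*sqrt(5)/5 = 2*0*258 - sqrt(10)/5 = 0 - sqrt(10)/5 = -sqrt(10)/5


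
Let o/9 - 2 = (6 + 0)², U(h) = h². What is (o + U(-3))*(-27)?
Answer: -9477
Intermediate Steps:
o = 342 (o = 18 + 9*(6 + 0)² = 18 + 9*6² = 18 + 9*36 = 18 + 324 = 342)
(o + U(-3))*(-27) = (342 + (-3)²)*(-27) = (342 + 9)*(-27) = 351*(-27) = -9477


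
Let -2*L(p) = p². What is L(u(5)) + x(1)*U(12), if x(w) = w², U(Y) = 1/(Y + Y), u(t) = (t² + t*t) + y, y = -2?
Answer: -27647/24 ≈ -1152.0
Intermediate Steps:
u(t) = -2 + 2*t² (u(t) = (t² + t*t) - 2 = (t² + t²) - 2 = 2*t² - 2 = -2 + 2*t²)
U(Y) = 1/(2*Y)
L(p) = -p²/2
L(u(5)) + x(1)*U(12) = -(-2 + 2*5²)²/2 + 1²*((½)/12) = -(-2 + 2*25)²/2 + 1*((½)*(1/12)) = -(-2 + 50)²/2 + 1*(1/24) = -½*48² + 1/24 = -½*2304 + 1/24 = -1152 + 1/24 = -27647/24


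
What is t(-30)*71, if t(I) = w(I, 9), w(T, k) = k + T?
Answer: -1491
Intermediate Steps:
w(T, k) = T + k
t(I) = 9 + I (t(I) = I + 9 = 9 + I)
t(-30)*71 = (9 - 30)*71 = -21*71 = -1491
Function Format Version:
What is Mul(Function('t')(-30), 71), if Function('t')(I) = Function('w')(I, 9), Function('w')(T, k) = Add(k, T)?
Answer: -1491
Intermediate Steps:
Function('w')(T, k) = Add(T, k)
Function('t')(I) = Add(9, I) (Function('t')(I) = Add(I, 9) = Add(9, I))
Mul(Function('t')(-30), 71) = Mul(Add(9, -30), 71) = Mul(-21, 71) = -1491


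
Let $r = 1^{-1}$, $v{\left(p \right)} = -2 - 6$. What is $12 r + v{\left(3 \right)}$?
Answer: $4$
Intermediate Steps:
$v{\left(p \right)} = -8$ ($v{\left(p \right)} = -2 - 6 = -8$)
$r = 1$
$12 r + v{\left(3 \right)} = 12 \cdot 1 - 8 = 12 - 8 = 4$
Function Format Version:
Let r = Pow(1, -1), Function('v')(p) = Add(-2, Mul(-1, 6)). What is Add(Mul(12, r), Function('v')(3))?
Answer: 4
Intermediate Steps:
Function('v')(p) = -8 (Function('v')(p) = Add(-2, -6) = -8)
r = 1
Add(Mul(12, r), Function('v')(3)) = Add(Mul(12, 1), -8) = Add(12, -8) = 4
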